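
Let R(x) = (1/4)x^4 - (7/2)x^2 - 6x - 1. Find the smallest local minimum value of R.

-121/4

Critical points: R'(x) = x^3 - 7x - 6 vanishes at x = -2, -1, 3.
Second-derivative test with R''(x) = 3x^2 - 7: R''(-2) = 5 > 0 ⇒ local minimum; R''(-1) = -4 < 0 ⇒ local maximum; R''(3) = 20 > 0 ⇒ local minimum.
Thus R has its smallest local minimum at x = 3, with value -121/4.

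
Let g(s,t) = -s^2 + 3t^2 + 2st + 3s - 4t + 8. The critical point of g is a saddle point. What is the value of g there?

∂g/∂s = -2s + 2t + 3 = 0 and ∂g/∂t = 2s + 6t - 4 = 0, so (s, t) = (13/8, 1/8).
The Hessian has g_{ss} = -2, g_{tt} = 6, g_{st} = 2, giving D = -16 < 0, so the point is a saddle point.
g(13/8, 1/8) = 163/16.

163/16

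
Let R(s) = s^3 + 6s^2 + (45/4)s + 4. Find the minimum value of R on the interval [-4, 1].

-9

Differentiating, R'(s) = 3s^2 + 12s + 45/4; which vanishes at s = -5/2 and s = -3/2.
Evaluating at the critical points and endpoints: R(-4) = -9,  R(-5/2) = -9/4,  R(-3/2) = -11/4,  R(1) = 89/4.
So the minimum is R(-4) = -9.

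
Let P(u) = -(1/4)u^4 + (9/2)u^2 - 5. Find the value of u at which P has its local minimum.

Critical points: P'(u) = -u^3 + 9u vanishes at u = -3, 0, 3.
P''(u) = -3u^2 + 9. P''(-3) = -18 < 0 ⇒ local maximum; P''(0) = 9 > 0 ⇒ local minimum; P''(3) = -18 < 0 ⇒ local maximum.
The local minimum is P(0) = -5.

0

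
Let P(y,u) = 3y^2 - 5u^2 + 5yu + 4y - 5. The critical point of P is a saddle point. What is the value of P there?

∂P/∂y = 6y + 5u + 4 = 0 and ∂P/∂u = 5y - 10u = 0, so (y, u) = (-8/17, -4/17).
The Hessian has P_{yy} = 6, P_{uu} = -10, P_{yu} = 5, giving D = -85 < 0, so the point is a saddle point.
P(-8/17, -4/17) = -101/17.

-101/17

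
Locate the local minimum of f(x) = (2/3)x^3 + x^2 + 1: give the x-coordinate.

0

f'(x) = 2x^2 + 2x. Setting f'(x) = 0 gives x ∈ {-1, 0}.
Second-derivative test with f''(x) = 4x + 2: f''(-1) = -2 < 0 ⇒ local maximum; f''(0) = 2 > 0 ⇒ local minimum.
Thus f has its local minimum at x = 0, with value 1.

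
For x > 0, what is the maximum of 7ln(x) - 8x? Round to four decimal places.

-7.9347

P'(x) = 7/x − 8 = 0 gives x = 7/8.
P''(x) = -7/x², which is negative for x > 0, so this is a local maximum.
P(7/8) = 7·ln(7/8) - 7 ≈ -7.9347.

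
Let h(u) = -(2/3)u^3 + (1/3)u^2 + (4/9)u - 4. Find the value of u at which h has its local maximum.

2/3

h'(u) = -2u^2 + (2/3)u + 4/9. Setting h'(u) = 0 gives u ∈ {-1/3, 2/3}.
Second-derivative test with h''(u) = -4u + 2/3: h''(-1/3) = 2 > 0 ⇒ local minimum; h''(2/3) = -2 < 0 ⇒ local maximum.
The local maximum is h(2/3) = -304/81.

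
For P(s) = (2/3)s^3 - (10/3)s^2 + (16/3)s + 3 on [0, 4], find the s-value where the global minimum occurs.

0

Differentiating, P'(s) = 2s^2 - (20/3)s + 16/3; which vanishes at s = 4/3 and s = 2.
Evaluating at the critical points and endpoints: P(0) = 3,  P(4/3) = 467/81,  P(2) = 17/3,  P(4) = 41/3.
The minimum over the interval is 3, attained at s = 0.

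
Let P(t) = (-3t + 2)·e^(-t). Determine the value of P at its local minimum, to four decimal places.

Differentiating with the product rule gives P'(t) = (3t - 5)·e^(-t). Since e^(-t) > 0, the only critical point is t = 5/3.
P''(5/3) has the same sign as 3 > 0, so this is a local minimum.
P(5/3) = (-3)·e^(-5/3) ≈ -0.5666.

-0.5666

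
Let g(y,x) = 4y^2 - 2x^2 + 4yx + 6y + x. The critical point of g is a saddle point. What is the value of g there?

-23/12

∂g/∂y = 8y + 4x + 6 = 0 and ∂g/∂x = 4y - 4x + 1 = 0, so (y, x) = (-7/12, -1/3).
The Hessian has g_{yy} = 8, g_{xx} = -4, g_{yx} = 4, giving D = -48 < 0, so the point is a saddle point.
g(-7/12, -1/3) = -23/12.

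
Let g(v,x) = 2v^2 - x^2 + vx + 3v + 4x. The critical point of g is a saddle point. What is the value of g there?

∂g/∂v = 4v + x + 3 = 0 and ∂g/∂x = v - 2x + 4 = 0, so (v, x) = (-10/9, 13/9).
The Hessian has g_{vv} = 4, g_{xx} = -2, g_{vx} = 1, giving D = -9 < 0, so the point is a saddle point.
g(-10/9, 13/9) = 11/9.

11/9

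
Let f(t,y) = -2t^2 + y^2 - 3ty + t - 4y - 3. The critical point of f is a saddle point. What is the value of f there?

-94/17

∂f/∂t = -4t - 3y + 1 = 0 and ∂f/∂y = -3t + 2y - 4 = 0, so (t, y) = (-10/17, 19/17).
The Hessian has f_{tt} = -4, f_{yy} = 2, f_{ty} = -3, giving D = -17 < 0, so the point is a saddle point.
f(-10/17, 19/17) = -94/17.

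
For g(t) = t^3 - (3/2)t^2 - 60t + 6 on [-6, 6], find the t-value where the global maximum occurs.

-4

g'(t) = 3t^2 - 3t - 60, which vanishes at t = -4 and t = 5.
Candidates: g(-6) = 96,  g(-4) = 158,  g(5) = -413/2,  g(6) = -192.
Hence the absolute maximum is 158 at t = -4.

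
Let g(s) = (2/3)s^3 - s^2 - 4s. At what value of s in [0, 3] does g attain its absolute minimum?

g'(s) = 2s^2 - 2s - 4, whose only zero in [0, 3] is s = 2.
Candidates: g(0) = 0; g(2) = -20/3; g(3) = -3.
The minimum over the interval is -20/3, attained at s = 2.

2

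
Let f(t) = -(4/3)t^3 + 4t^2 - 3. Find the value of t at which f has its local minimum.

0

Critical points: f'(t) = -4t^2 + 8t vanishes at t = 0, 2.
Since f''(t) = -8t + 8, we get f''(0) = 8 > 0 ⇒ local minimum; f''(2) = -8 < 0 ⇒ local maximum.
So the local minimum value is f(0) = -3.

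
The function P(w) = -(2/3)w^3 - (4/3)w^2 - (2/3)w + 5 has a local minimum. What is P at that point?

5

P'(w) = -2w^2 - (8/3)w - 2/3. Setting P'(w) = 0 gives w ∈ {-1, -1/3}.
Since P''(w) = -4w - 8/3, we get P''(-1) = 4/3 > 0 ⇒ local minimum; P''(-1/3) = -4/3 < 0 ⇒ local maximum.
So the local minimum value is P(-1) = 5.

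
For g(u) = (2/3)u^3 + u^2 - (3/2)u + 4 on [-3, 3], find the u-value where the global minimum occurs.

-3

Differentiating, g'(u) = 2u^2 + 2u - 3/2; which vanishes at u = -3/2 and u = 1/2.
Compare values at every candidate in [-3, 3]: g(-3) = -1/2, g(-3/2) = 25/4, g(1/2) = 43/12, g(3) = 53/2.
The minimum over the interval is -1/2, attained at u = -3.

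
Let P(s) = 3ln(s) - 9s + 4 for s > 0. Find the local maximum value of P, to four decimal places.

-2.2958

P'(s) = 3/s − 9 = 0 gives s = 1/3.
P''(s) = -3/s², which is negative for s > 0, so this is a local maximum.
P(1/3) = 3·ln(1/3) - 3 + 4 ≈ -2.2958.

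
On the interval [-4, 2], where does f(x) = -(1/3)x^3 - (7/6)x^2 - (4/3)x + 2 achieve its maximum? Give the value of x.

f'(x) = -x^2 - (7/3)x - 4/3, which vanishes at x = -4/3 and x = -1.
Compare values at every candidate in [-4, 2]: f(-4) = 10, f(-4/3) = 202/81, f(-1) = 5/2, f(2) = -8.
Hence the absolute maximum is 10 at x = -4.

-4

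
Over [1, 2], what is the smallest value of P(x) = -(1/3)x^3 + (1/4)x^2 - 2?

-11/3

P'(x) = -x^2 + (1/2)x, which has no zeros in [1, 2].
Candidates: P(1) = -25/12, P(2) = -11/3.
So the minimum is P(2) = -11/3.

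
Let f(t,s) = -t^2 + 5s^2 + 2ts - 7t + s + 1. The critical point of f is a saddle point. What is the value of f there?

∂f/∂t = -2t + 2s - 7 = 0 and ∂f/∂s = 2t + 10s + 1 = 0, so (t, s) = (-3, 1/2).
The Hessian has f_{tt} = -2, f_{ss} = 10, f_{ts} = 2, giving D = -24 < 0, so the point is a saddle point.
f(-3, 1/2) = 47/4.

47/4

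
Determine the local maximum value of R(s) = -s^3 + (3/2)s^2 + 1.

3/2

R'(s) = -3s^2 + 3s. Setting R'(s) = 0 gives s ∈ {0, 1}.
R''(s) = -6s + 3. R''(0) = 3 > 0 ⇒ local minimum; R''(1) = -3 < 0 ⇒ local maximum.
The local maximum is R(1) = 3/2.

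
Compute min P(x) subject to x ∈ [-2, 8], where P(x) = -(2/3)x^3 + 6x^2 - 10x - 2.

The derivative is -2x^2 + 12x - 10, which vanishes at x = 1 and x = 5.
Evaluating at the critical points and endpoints: P(-2) = 142/3, P(1) = -20/3, P(5) = 44/3, P(8) = -118/3.
So the minimum is P(8) = -118/3.

-118/3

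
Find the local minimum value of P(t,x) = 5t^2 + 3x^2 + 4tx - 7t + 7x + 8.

-59/11

∂P/∂t = 10t + 4x - 7 = 0 and ∂P/∂x = 4t + 6x + 7 = 0, so (t, x) = (35/22, -49/22).
The Hessian has P_{tt} = 10, P_{xx} = 6, P_{tx} = 4, giving D = 44 > 0 with P_{tt} > 0, so the point is a local minimum.
P(35/22, -49/22) = -59/11.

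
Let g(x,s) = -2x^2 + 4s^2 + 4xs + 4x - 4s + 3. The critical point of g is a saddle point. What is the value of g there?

∂g/∂x = -4x + 4s + 4 = 0 and ∂g/∂s = 4x + 8s - 4 = 0, so (x, s) = (1, 0).
The Hessian has g_{xx} = -4, g_{ss} = 8, g_{xs} = 4, giving D = -48 < 0, so the point is a saddle point.
g(1, 0) = 5.

5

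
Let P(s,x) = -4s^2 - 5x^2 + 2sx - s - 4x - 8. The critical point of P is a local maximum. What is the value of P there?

-531/76

∂P/∂s = -8s + 2x - 1 = 0 and ∂P/∂x = 2s - 10x - 4 = 0, so (s, x) = (-9/38, -17/38).
The Hessian has P_{ss} = -8, P_{xx} = -10, P_{sx} = 2, giving D = 76 > 0 with P_{ss} < 0, so the point is a local maximum.
P(-9/38, -17/38) = -531/76.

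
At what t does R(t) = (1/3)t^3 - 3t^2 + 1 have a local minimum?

6

R'(t) = t^2 - 6t. Setting R'(t) = 0 gives t ∈ {0, 6}.
Second-derivative test with R''(t) = 2t - 6: R''(0) = -6 < 0 ⇒ local maximum; R''(6) = 6 > 0 ⇒ local minimum.
The local minimum is R(6) = -35.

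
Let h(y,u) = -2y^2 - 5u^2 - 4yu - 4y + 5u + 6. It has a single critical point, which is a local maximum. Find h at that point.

59/4

∂h/∂y = -4y - 4u - 4 = 0 and ∂h/∂u = -4y - 10u + 5 = 0, so (y, u) = (-5/2, 3/2).
The Hessian has h_{yy} = -4, h_{uu} = -10, h_{yu} = -4, giving D = 24 > 0 with h_{yy} < 0, so the point is a local maximum.
h(-5/2, 3/2) = 59/4.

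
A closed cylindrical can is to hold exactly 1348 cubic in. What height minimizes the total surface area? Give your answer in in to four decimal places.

With radius r and height h, πr²h = 1348 so h = 1348/(πr²), and S(r) = 2πr² + 2πrh = 2πr² + 2·1348/r.
S'(r) = 4πr − 2·1348/r² = 0 ⇒ r³ = 1348/(2π), so r ≈ 5.9865 and h = 2r ≈ 11.9729.
S''(r) = 4π + 4·1348/r³ > 0, so this is the minimum; S ≈ 675.5246.

11.9729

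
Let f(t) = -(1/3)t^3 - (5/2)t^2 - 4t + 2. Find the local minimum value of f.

f'(t) = -t^2 - 5t - 4. Setting f'(t) = 0 gives t ∈ {-4, -1}.
Since f''(t) = -2t - 5, we get f''(-4) = 3 > 0 ⇒ local minimum; f''(-1) = -3 < 0 ⇒ local maximum.
The local minimum is f(-4) = -2/3.

-2/3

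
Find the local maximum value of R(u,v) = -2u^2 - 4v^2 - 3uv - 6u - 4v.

104/23

∂R/∂u = -4u - 3v - 6 = 0 and ∂R/∂v = -3u - 8v - 4 = 0, so (u, v) = (-36/23, 2/23).
The Hessian has R_{uu} = -4, R_{vv} = -8, R_{uv} = -3, giving D = 23 > 0 with R_{uu} < 0, so the point is a local maximum.
R(-36/23, 2/23) = 104/23.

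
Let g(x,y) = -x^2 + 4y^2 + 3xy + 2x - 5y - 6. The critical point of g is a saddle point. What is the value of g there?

∂g/∂x = -2x + 3y + 2 = 0 and ∂g/∂y = 3x + 8y - 5 = 0, so (x, y) = (31/25, 4/25).
The Hessian has g_{xx} = -2, g_{yy} = 8, g_{xy} = 3, giving D = -25 < 0, so the point is a saddle point.
g(31/25, 4/25) = -129/25.

-129/25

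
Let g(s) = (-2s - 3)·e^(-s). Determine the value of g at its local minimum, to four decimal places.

-3.2974

g'(s) = (-2)·e^(-s) + (-2s - 3)·(-1)·e^(-s) = (2s + 1)·e^(-s). Since e^(-s) > 0, the only critical point is s = -1/2.
g''(-1/2) has the same sign as 2 > 0, so this is a local minimum.
g(-1/2) = (-2)·e^(1/2) ≈ -3.2974.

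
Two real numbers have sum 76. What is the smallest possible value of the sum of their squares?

With a + b = 76, a^2 + b^2 = a^2 + (76 − a)^2.
The derivative 2a − 2(76 − a) = 4a − 152 vanishes at a = 38; second derivative 4 > 0, a minimum.
The minimum is 2·(38)^2 = 2888.

2888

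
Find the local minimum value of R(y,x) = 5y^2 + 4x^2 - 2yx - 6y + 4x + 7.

89/19

∂R/∂y = 10y - 2x - 6 = 0 and ∂R/∂x = -2y + 8x + 4 = 0, so (y, x) = (10/19, -7/19).
The Hessian has R_{yy} = 10, R_{xx} = 8, R_{yx} = -2, giving D = 76 > 0 with R_{yy} > 0, so the point is a local minimum.
R(10/19, -7/19) = 89/19.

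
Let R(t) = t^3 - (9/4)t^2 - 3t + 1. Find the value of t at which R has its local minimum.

R'(t) = 3t^2 - (9/2)t - 3. Setting R'(t) = 0 gives t ∈ {-1/2, 2}.
Since R''(t) = 6t - 9/2, we get R''(-1/2) = -15/2 < 0 ⇒ local maximum; R''(2) = 15/2 > 0 ⇒ local minimum.
Thus R has its local minimum at t = 2, with value -6.

2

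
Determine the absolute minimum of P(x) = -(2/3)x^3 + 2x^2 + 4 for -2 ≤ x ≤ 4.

-20/3

Differentiating, P'(x) = -2x^2 + 4x; which vanishes at x = 0 and x = 2.
Compare values at every candidate in [-2, 4]: P(-2) = 52/3,  P(0) = 4,  P(2) = 20/3,  P(4) = -20/3.
Hence the absolute minimum is -20/3 at x = 4.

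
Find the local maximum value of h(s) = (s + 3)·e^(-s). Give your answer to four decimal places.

7.3891

By the product rule, h'(s) = (-s - 2)·e^(-s). Since e^(-s) > 0, the only critical point is s = -2.
h''(-2) has the same sign as -1 < 0, so this is a local maximum.
h(-2) = (1)·e^(2) ≈ 7.3891.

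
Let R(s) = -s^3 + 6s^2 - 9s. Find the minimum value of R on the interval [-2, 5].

-20

Differentiating, R'(s) = -3s^2 + 12s - 9; which vanishes at s = 1 and s = 3.
Compare values at every candidate in [-2, 5]: R(-2) = 50; R(1) = -4; R(3) = 0; R(5) = -20.
Hence the absolute minimum is -20 at s = 5.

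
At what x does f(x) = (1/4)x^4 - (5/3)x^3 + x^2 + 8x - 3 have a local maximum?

f'(x) = x^3 - 5x^2 + 2x + 8. Setting f'(x) = 0 gives x ∈ {-1, 2, 4}.
f''(x) = 3x^2 - 10x + 2. f''(-1) = 15 > 0 ⇒ local minimum; f''(2) = -6 < 0 ⇒ local maximum; f''(4) = 10 > 0 ⇒ local minimum.
The local maximum is f(2) = 23/3.

2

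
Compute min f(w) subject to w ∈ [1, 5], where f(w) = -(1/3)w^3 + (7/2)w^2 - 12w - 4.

f'(w) = -w^2 + 7w - 12, which vanishes at w = 3 and w = 4.
Evaluating at the critical points and endpoints: f(1) = -77/6,  f(3) = -35/2,  f(4) = -52/3,  f(5) = -109/6.
The minimum over the interval is -109/6, attained at w = 5.

-109/6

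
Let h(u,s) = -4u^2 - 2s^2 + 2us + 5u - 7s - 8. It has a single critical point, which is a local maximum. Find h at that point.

-12/7

∂h/∂u = -8u + 2s + 5 = 0 and ∂h/∂s = 2u - 4s - 7 = 0, so (u, s) = (3/14, -23/14).
The Hessian has h_{uu} = -8, h_{ss} = -4, h_{us} = 2, giving D = 28 > 0 with h_{uu} < 0, so the point is a local maximum.
h(3/14, -23/14) = -12/7.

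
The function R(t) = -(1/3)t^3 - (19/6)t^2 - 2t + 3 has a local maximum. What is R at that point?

R'(t) = -t^2 - (19/3)t - 2 = 0 at t = -6, -1/3.
R''(t) = -2t - 19/3. R''(-6) = 17/3 > 0 ⇒ local minimum; R''(-1/3) = -17/3 < 0 ⇒ local maximum.
So the local maximum value is R(-1/3) = 539/162.

539/162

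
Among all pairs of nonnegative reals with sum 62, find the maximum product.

961

With x + y = 62, the product is P(x) = x(62 − x).
P'(x) = 62 − 2x = 0 gives x = 31; P'' = −2 < 0, so this is the maximum.
P = 31·31 = 961.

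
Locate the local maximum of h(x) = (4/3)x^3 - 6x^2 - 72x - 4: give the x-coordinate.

h'(x) = 4x^2 - 12x - 72 = 0 at x = -3, 6.
Second-derivative test with h''(x) = 8x - 12: h''(-3) = -36 < 0 ⇒ local maximum; h''(6) = 36 > 0 ⇒ local minimum.
So the local maximum value is h(-3) = 122.

-3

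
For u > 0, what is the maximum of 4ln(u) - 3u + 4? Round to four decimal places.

h'(u) = 4/u − 3 = 0 gives u = 4/3.
h''(u) = -4/u², which is negative for u > 0, so this is a local maximum.
h(4/3) = 4·ln(4/3) - 4 + 4 ≈ 1.1507.

1.1507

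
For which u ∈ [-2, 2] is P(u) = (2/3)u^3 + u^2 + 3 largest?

The derivative is 2u^2 + 2u, which vanishes at u = -1 and u = 0.
Compare values at every candidate in [-2, 2]: P(-2) = 5/3,  P(-1) = 10/3,  P(0) = 3,  P(2) = 37/3.
So the maximum is P(2) = 37/3.

2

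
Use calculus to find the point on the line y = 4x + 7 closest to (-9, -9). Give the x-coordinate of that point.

-73/17

Minimize D(x)^2 = (x + 9)^2 + (4x + 16)^2.
d/dx[D^2] = 2(x + 9) + 2·4·(4x + 16) = 0 ⇒ x = -73/17.
Then y = -173/17 and the distance is √(400/17) ≈ 4.8507.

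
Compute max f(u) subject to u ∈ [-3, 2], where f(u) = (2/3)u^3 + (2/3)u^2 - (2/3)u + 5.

f'(u) = 2u^2 + (4/3)u - 2/3, which vanishes at u = -1 and u = 1/3.
Evaluating at the critical points and endpoints: f(-3) = -5,  f(-1) = 17/3,  f(1/3) = 395/81,  f(2) = 35/3.
The maximum over the interval is 35/3, attained at u = 2.

35/3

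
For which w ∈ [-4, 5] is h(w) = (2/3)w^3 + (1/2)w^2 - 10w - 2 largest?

The derivative is 2w^2 + w - 10, which vanishes at w = -5/2 and w = 2.
Compare values at every candidate in [-4, 5]: h(-4) = 10/3,  h(-5/2) = 377/24,  h(2) = -44/3,  h(5) = 263/6.
The maximum over the interval is 263/6, attained at w = 5.

5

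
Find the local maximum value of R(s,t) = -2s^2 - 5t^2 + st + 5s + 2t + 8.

35/3

∂R/∂s = -4s + t + 5 = 0 and ∂R/∂t = s - 10t + 2 = 0, so (s, t) = (4/3, 1/3).
The Hessian has R_{ss} = -4, R_{tt} = -10, R_{st} = 1, giving D = 39 > 0 with R_{ss} < 0, so the point is a local maximum.
R(4/3, 1/3) = 35/3.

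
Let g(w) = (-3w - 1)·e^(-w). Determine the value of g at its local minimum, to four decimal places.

Differentiating with the product rule gives g'(w) = (3w - 2)·e^(-w). Since e^(-w) > 0, the only critical point is w = 2/3.
g''(2/3) has the same sign as 3 > 0, so this is a local minimum.
g(2/3) = (-3)·e^(-2/3) ≈ -1.5403.

-1.5403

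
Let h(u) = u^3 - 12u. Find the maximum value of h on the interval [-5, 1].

h'(u) = 3u^2 - 12, whose only zero in [-5, 1] is u = -2.
Compare values at every candidate in [-5, 1]: h(-5) = -65,  h(-2) = 16,  h(1) = -11.
Hence the absolute maximum is 16 at u = -2.

16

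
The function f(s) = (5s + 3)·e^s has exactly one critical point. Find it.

-8/5

Differentiating with the product rule gives f'(s) = (5s + 8)·e^s. Since e^s > 0, the only critical point is s = -8/5.
f''(-8/5) has the same sign as 5 > 0, so this is a local minimum.
f(-8/5) = (-5)·e^(-8/5) ≈ -1.0095.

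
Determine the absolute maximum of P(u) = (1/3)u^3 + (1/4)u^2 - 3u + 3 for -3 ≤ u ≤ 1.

P'(u) = u^2 + (1/2)u - 3, whose only zero in [-3, 1] is u = -2.
Evaluating at the critical points and endpoints: P(-3) = 21/4, P(-2) = 22/3, P(1) = 7/12.
The maximum over the interval is 22/3, attained at u = -2.

22/3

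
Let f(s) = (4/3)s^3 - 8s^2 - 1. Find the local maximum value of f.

f'(s) = 4s^2 - 16s = 0 at s = 0, 4.
f''(s) = 8s - 16. f''(0) = -16 < 0 ⇒ local maximum; f''(4) = 16 > 0 ⇒ local minimum.
So the local maximum value is f(0) = -1.

-1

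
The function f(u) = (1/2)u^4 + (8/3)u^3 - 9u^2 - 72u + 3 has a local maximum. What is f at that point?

213/2

f'(u) = 2u^3 + 8u^2 - 18u - 72 = 0 at u = -4, -3, 3.
Since f''(u) = 6u^2 + 16u - 18, we get f''(-4) = 14 > 0 ⇒ local minimum; f''(-3) = -12 < 0 ⇒ local maximum; f''(3) = 84 > 0 ⇒ local minimum.
The local maximum is f(-3) = 213/2.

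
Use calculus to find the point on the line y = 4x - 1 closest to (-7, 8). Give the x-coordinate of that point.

29/17

Minimize D(x)^2 = (x + 7)^2 + (4x - 9)^2.
d/dx[D^2] = 2(x + 7) + 2·4·(4x - 9) = 0 ⇒ x = 29/17.
Then y = 99/17 and the distance is √(1369/17) ≈ 8.9738.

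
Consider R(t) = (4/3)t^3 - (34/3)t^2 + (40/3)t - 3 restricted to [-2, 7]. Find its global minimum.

R'(t) = 4t^2 - (68/3)t + 40/3, which vanishes at t = 2/3 and t = 5.
Evaluating at the critical points and endpoints: R(-2) = -257/3,  R(2/3) = 101/81,  R(5) = -53,  R(7) = -23/3.
The minimum over the interval is -257/3, attained at t = -2.

-257/3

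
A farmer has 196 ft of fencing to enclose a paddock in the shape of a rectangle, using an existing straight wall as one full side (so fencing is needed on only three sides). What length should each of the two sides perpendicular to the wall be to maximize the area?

Let the sides perpendicular to the wall have length x and the parallel side y, so 2x + y = 196 and the area is A = xy = x(196 − 2x).
A'(x) = 196 − 4x = 0 gives x = 49, and A''(x) = −4 < 0 confirms a maximum.
Then y = 196 − 2·49 = 98 and A = 4802.

49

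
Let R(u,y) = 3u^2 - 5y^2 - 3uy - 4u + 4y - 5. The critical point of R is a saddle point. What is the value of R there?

∂R/∂u = 6u - 3y - 4 = 0 and ∂R/∂y = -3u - 10y + 4 = 0, so (u, y) = (52/69, 4/23).
The Hessian has R_{uu} = 6, R_{yy} = -10, R_{uy} = -3, giving D = -69 < 0, so the point is a saddle point.
R(52/69, 4/23) = -425/69.

-425/69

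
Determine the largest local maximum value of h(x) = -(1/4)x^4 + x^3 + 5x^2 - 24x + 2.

h'(x) = -x^3 + 3x^2 + 10x - 24. Setting h'(x) = 0 gives x ∈ {-3, 2, 4}.
Second-derivative test with h''(x) = -3x^2 + 6x + 10: h''(-3) = -35 < 0 ⇒ local maximum; h''(2) = 10 > 0 ⇒ local minimum; h''(4) = -14 < 0 ⇒ local maximum.
So the largest local maximum value is h(-3) = 287/4.

287/4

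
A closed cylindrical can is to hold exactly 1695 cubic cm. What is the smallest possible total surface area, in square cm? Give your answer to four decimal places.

786.9751

With radius r and height h, πr²h = 1695 so h = 1695/(πr²), and S(r) = 2πr² + 2πrh = 2πr² + 2·1695/r.
S'(r) = 4πr − 2·1695/r² = 0 ⇒ r³ = 1695/(2π), so r ≈ 6.4614 and h = 2r ≈ 12.9229.
S''(r) = 4π + 4·1695/r³ > 0, so this is the minimum; S ≈ 786.9751.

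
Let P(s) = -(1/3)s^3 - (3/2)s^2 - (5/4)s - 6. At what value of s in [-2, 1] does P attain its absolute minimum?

1

P'(s) = -s^2 - 3s - 5/4, whose only zero in [-2, 1] is s = -1/2.
Evaluating at the critical points and endpoints: P(-2) = -41/6, P(-1/2) = -137/24, P(1) = -109/12.
Hence the absolute minimum is -109/12 at s = 1.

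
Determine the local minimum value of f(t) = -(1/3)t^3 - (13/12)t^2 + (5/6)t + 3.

-31/48

Critical points: f'(t) = -t^2 - (13/6)t + 5/6 vanishes at t = -5/2, 1/3.
f''(t) = -2t - 13/6. f''(-5/2) = 17/6 > 0 ⇒ local minimum; f''(1/3) = -17/6 < 0 ⇒ local maximum.
The local minimum is f(-5/2) = -31/48.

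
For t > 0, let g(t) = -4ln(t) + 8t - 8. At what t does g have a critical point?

g'(t) = -4/t + 8 = 0 gives t = 1/2.
g''(t) = 4/t², which is positive for t > 0, so this is a local minimum.
g(1/2) = -4·ln(1/2) + 4 - 8 ≈ -1.2274.

1/2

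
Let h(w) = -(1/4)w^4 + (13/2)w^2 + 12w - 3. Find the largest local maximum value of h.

Critical points: h'(w) = -w^3 + 13w + 12 vanishes at w = -3, -1, 4.
Second-derivative test with h''(w) = -3w^2 + 13: h''(-3) = -14 < 0 ⇒ local maximum; h''(-1) = 10 > 0 ⇒ local minimum; h''(4) = -35 < 0 ⇒ local maximum.
Thus h has its largest local maximum at w = 4, with value 85.

85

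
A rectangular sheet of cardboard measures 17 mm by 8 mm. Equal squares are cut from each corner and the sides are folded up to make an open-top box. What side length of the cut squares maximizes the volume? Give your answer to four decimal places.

1.7115

With cut size x, the volume is V(x) = x(17 − 2x)(8 − 2x) for 0 < x < 4.
V'(x) = 12x^2 − 100x + 136. Setting V'(x) = 0 gives x ≈ 1.7115 (the root in (0, 4)).
V''(x) = 24x − 100 is negative there, so this is the maximum; V ≈ 106.3559.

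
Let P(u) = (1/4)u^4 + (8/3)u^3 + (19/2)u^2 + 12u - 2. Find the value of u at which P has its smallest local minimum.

-1

P'(u) = u^3 + 8u^2 + 19u + 12 = 0 at u = -4, -3, -1.
Since P''(u) = 3u^2 + 16u + 19, we get P''(-4) = 3 > 0 ⇒ local minimum; P''(-3) = -2 < 0 ⇒ local maximum; P''(-1) = 6 > 0 ⇒ local minimum.
The smallest local minimum is P(-1) = -83/12.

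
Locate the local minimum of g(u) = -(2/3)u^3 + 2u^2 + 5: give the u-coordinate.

g'(u) = -2u^2 + 4u = 0 at u = 0, 2.
Since g''(u) = -4u + 4, we get g''(0) = 4 > 0 ⇒ local minimum; g''(2) = -4 < 0 ⇒ local maximum.
The local minimum is g(0) = 5.

0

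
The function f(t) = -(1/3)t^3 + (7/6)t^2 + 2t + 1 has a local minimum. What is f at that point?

f'(t) = -t^2 + (7/3)t + 2. Setting f'(t) = 0 gives t ∈ {-2/3, 3}.
f''(t) = -2t + 7/3. f''(-2/3) = 11/3 > 0 ⇒ local minimum; f''(3) = -11/3 < 0 ⇒ local maximum.
So the local minimum value is f(-2/3) = 23/81.

23/81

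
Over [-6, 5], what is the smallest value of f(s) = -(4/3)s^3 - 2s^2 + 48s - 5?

Differentiating, f'(s) = -4s^2 - 4s + 48; which vanishes at s = -4 and s = 3.
Compare values at every candidate in [-6, 5]: f(-6) = -77, f(-4) = -431/3, f(3) = 85, f(5) = 55/3.
The minimum over the interval is -431/3, attained at s = -4.

-431/3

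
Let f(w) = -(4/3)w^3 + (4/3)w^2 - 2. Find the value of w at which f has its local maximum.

Critical points: f'(w) = -4w^2 + (8/3)w vanishes at w = 0, 2/3.
Second-derivative test with f''(w) = -8w + 8/3: f''(0) = 8/3 > 0 ⇒ local minimum; f''(2/3) = -8/3 < 0 ⇒ local maximum.
The local maximum is f(2/3) = -146/81.

2/3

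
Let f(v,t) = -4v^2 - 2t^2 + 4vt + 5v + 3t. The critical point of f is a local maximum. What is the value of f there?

∂f/∂v = -8v + 4t + 5 = 0 and ∂f/∂t = 4v - 4t + 3 = 0, so (v, t) = (2, 11/4).
The Hessian has f_{vv} = -8, f_{tt} = -4, f_{vt} = 4, giving D = 16 > 0 with f_{vv} < 0, so the point is a local maximum.
f(2, 11/4) = 73/8.

73/8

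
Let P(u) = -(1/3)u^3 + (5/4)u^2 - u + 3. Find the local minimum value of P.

133/48

Critical points: P'(u) = -u^2 + (5/2)u - 1 vanishes at u = 1/2, 2.
Second-derivative test with P''(u) = -2u + 5/2: P''(1/2) = 3/2 > 0 ⇒ local minimum; P''(2) = -3/2 < 0 ⇒ local maximum.
Thus P has its local minimum at u = 1/2, with value 133/48.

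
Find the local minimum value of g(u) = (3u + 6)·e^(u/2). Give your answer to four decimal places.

g'(u) = 3·e^(u/2) + (3u + 6)·(1/2)·e^(u/2) = ((3/2)u + 6)·e^(u/2). Since e^(u/2) > 0, the only critical point is u = -4.
g''(-4) has the same sign as 3/2 > 0, so this is a local minimum.
g(-4) = (-6)·e^(-2) ≈ -0.8120.

-0.8120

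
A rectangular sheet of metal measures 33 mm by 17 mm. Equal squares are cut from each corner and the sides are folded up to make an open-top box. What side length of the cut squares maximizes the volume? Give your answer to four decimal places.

3.5695

With cut size x, the volume is V(x) = x(33 − 2x)(17 − 2x) for 0 < x < 8.5.
V'(x) = 12x^2 − 200x + 561. Setting V'(x) = 0 gives x ≈ 3.5695 (the root in (0, 8.5)).
V''(x) = 24x − 200 is negative there, so this is the maximum; V ≈ 910.2772.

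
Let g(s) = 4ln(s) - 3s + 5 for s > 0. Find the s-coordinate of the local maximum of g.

g'(s) = 4/s − 3 = 0 gives s = 4/3.
g''(s) = -4/s², which is negative for s > 0, so this is a local maximum.
g(4/3) = 4·ln(4/3) - 4 + 5 ≈ 2.1507.

4/3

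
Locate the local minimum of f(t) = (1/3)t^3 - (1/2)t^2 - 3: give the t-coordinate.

1

Critical points: f'(t) = t^2 - t vanishes at t = 0, 1.
f''(t) = 2t - 1. f''(0) = -1 < 0 ⇒ local maximum; f''(1) = 1 > 0 ⇒ local minimum.
The local minimum is f(1) = -19/6.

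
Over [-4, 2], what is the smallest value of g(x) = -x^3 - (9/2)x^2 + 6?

The derivative is -3x^2 - 9x, which vanishes at x = -3 and x = 0.
Candidates: g(-4) = -2; g(-3) = -15/2; g(0) = 6; g(2) = -20.
The minimum over the interval is -20, attained at x = 2.

-20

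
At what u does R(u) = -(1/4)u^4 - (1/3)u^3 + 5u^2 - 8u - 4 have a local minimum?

Critical points: R'(u) = -u^3 - u^2 + 10u - 8 vanishes at u = -4, 1, 2.
Second-derivative test with R''(u) = -3u^2 - 2u + 10: R''(-4) = -30 < 0 ⇒ local maximum; R''(1) = 5 > 0 ⇒ local minimum; R''(2) = -6 < 0 ⇒ local maximum.
Thus R has its local minimum at u = 1, with value -91/12.

1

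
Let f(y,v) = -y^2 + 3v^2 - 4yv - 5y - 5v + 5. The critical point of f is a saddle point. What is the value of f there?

∂f/∂y = -2y - 4v - 5 = 0 and ∂f/∂v = -4y + 6v - 5 = 0, so (y, v) = (-25/14, -5/14).
The Hessian has f_{yy} = -2, f_{vv} = 6, f_{yv} = -4, giving D = -28 < 0, so the point is a saddle point.
f(-25/14, -5/14) = 145/14.

145/14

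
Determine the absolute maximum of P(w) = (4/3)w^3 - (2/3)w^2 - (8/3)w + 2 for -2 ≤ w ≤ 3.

Differentiating, P'(w) = 4w^2 - (4/3)w - 8/3; which vanishes at w = -2/3 and w = 1.
Compare values at every candidate in [-2, 3]: P(-2) = -6; P(-2/3) = 250/81; P(1) = 0; P(3) = 24.
Hence the absolute maximum is 24 at w = 3.

24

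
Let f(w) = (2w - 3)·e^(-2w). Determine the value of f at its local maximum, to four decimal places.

0.0183

f'(w) = 2·e^(-2w) + (2w - 3)·(-2)·e^(-2w) = (-4w + 8)·e^(-2w). Since e^(-2w) > 0, the only critical point is w = 2.
f''(2) has the same sign as -4 < 0, so this is a local maximum.
f(2) = (1)·e^(-4) ≈ 0.0183.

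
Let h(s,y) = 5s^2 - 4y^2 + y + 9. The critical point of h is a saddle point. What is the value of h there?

∂h/∂s = 10s = 0 and ∂h/∂y = -8y + 1 = 0, so (s, y) = (0, 1/8).
The Hessian has h_{ss} = 10, h_{yy} = -8, h_{sy} = 0, giving D = -80 < 0, so the point is a saddle point.
h(0, 1/8) = 145/16.

145/16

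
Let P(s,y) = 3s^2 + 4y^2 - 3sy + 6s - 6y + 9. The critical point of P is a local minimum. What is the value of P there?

∂P/∂s = 6s - 3y + 6 = 0 and ∂P/∂y = -3s + 8y - 6 = 0, so (s, y) = (-10/13, 6/13).
The Hessian has P_{ss} = 6, P_{yy} = 8, P_{sy} = -3, giving D = 39 > 0 with P_{ss} > 0, so the point is a local minimum.
P(-10/13, 6/13) = 69/13.

69/13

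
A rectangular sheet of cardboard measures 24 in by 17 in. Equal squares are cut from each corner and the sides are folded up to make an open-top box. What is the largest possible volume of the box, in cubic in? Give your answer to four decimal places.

With cut size x, the volume is V(x) = x(24 − 2x)(17 − 2x) for 0 < x < 8.5.
V'(x) = 12x^2 − 164x + 408. Setting V'(x) = 0 gives x ≈ 3.2704 (the root in (0, 8.5)).
V''(x) = 24x − 164 is negative there, so this is the maximum; V ≈ 597.2053.

597.2053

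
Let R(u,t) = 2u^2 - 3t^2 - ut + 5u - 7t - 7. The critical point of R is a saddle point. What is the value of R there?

∂R/∂u = 4u - t + 5 = 0 and ∂R/∂t = -u - 6t - 7 = 0, so (u, t) = (-37/25, -23/25).
The Hessian has R_{uu} = 4, R_{tt} = -6, R_{ut} = -1, giving D = -25 < 0, so the point is a saddle point.
R(-37/25, -23/25) = -187/25.

-187/25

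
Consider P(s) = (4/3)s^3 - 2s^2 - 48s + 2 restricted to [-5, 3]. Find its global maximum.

The derivative is 4s^2 - 4s - 48, whose only zero in [-5, 3] is s = -3.
Evaluating at the critical points and endpoints: P(-5) = 76/3,  P(-3) = 92,  P(3) = -124.
The maximum over the interval is 92, attained at s = -3.

92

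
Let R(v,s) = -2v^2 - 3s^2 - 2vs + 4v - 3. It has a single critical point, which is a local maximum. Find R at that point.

∂R/∂v = -4v - 2s + 4 = 0 and ∂R/∂s = -2v - 6s = 0, so (v, s) = (6/5, -2/5).
The Hessian has R_{vv} = -4, R_{ss} = -6, R_{vs} = -2, giving D = 20 > 0 with R_{vv} < 0, so the point is a local maximum.
R(6/5, -2/5) = -3/5.

-3/5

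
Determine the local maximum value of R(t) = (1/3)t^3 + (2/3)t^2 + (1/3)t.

R'(t) = t^2 + (4/3)t + 1/3. Setting R'(t) = 0 gives t ∈ {-1, -1/3}.
R''(t) = 2t + 4/3. R''(-1) = -2/3 < 0 ⇒ local maximum; R''(-1/3) = 2/3 > 0 ⇒ local minimum.
The local maximum is R(-1) = 0.

0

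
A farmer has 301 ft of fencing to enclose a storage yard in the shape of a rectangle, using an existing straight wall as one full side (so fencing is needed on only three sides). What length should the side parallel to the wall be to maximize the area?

Let the sides perpendicular to the wall have length x and the parallel side y, so 2x + y = 301 and the area is A = xy = x(301 − 2x).
A'(x) = 301 − 4x = 0 gives x = 301/4, and A''(x) = −4 < 0 confirms a maximum.
Then y = 301 − 2·301/4 = 301/2 and A = 90601/8.

301/2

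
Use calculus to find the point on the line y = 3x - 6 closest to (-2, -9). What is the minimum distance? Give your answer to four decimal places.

0.9487

Minimize D(x)^2 = (x + 2)^2 + (3x + 3)^2.
d/dx[D^2] = 2(x + 2) + 2·3·(3x + 3) = 0 ⇒ x = -11/10.
Then y = -93/10 and the distance is √(9/10) ≈ 0.9487.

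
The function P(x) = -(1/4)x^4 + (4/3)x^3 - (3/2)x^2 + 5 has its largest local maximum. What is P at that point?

P'(x) = -x^3 + 4x^2 - 3x. Setting P'(x) = 0 gives x ∈ {0, 1, 3}.
Since P''(x) = -3x^2 + 8x - 3, we get P''(0) = -3 < 0 ⇒ local maximum; P''(1) = 2 > 0 ⇒ local minimum; P''(3) = -6 < 0 ⇒ local maximum.
So the largest local maximum value is P(3) = 29/4.

29/4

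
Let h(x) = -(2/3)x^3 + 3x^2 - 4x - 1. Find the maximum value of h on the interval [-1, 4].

The derivative is -2x^2 + 6x - 4, which vanishes at x = 1 and x = 2.
Compare values at every candidate in [-1, 4]: h(-1) = 20/3; h(1) = -8/3; h(2) = -7/3; h(4) = -35/3.
The maximum over the interval is 20/3, attained at x = -1.

20/3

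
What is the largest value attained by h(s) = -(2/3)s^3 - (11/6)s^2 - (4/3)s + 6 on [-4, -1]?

Differentiating, h'(s) = -2s^2 - (11/3)s - 4/3; whose only zero in [-4, -1] is s = -4/3.
Candidates: h(-4) = 74/3,  h(-4/3) = 494/81,  h(-1) = 37/6.
The maximum over the interval is 74/3, attained at s = -4.

74/3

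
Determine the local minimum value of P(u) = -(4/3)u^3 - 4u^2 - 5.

-31/3

P'(u) = -4u^2 - 8u. Setting P'(u) = 0 gives u ∈ {-2, 0}.
Since P''(u) = -8u - 8, we get P''(-2) = 8 > 0 ⇒ local minimum; P''(0) = -8 < 0 ⇒ local maximum.
Thus P has its local minimum at u = -2, with value -31/3.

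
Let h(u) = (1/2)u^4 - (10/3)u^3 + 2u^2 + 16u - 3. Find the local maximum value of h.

55/3

h'(u) = 2u^3 - 10u^2 + 4u + 16 = 0 at u = -1, 2, 4.
Since h''(u) = 6u^2 - 20u + 4, we get h''(-1) = 30 > 0 ⇒ local minimum; h''(2) = -12 < 0 ⇒ local maximum; h''(4) = 20 > 0 ⇒ local minimum.
The local maximum is h(2) = 55/3.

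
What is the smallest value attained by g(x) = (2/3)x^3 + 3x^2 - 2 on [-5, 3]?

-31/3

The derivative is 2x^2 + 6x, which vanishes at x = -3 and x = 0.
Candidates: g(-5) = -31/3; g(-3) = 7; g(0) = -2; g(3) = 43.
So the minimum is g(-5) = -31/3.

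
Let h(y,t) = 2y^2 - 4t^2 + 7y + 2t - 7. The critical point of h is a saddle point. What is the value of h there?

-103/8

∂h/∂y = 4y + 7 = 0 and ∂h/∂t = -8t + 2 = 0, so (y, t) = (-7/4, 1/4).
The Hessian has h_{yy} = 4, h_{tt} = -8, h_{yt} = 0, giving D = -32 < 0, so the point is a saddle point.
h(-7/4, 1/4) = -103/8.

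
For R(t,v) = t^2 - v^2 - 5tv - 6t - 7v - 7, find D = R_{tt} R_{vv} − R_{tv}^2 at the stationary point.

∂R/∂t = 2t - 5v - 6 = 0 and ∂R/∂v = -5t - 2v - 7 = 0, so (t, v) = (-23/29, -44/29).
The Hessian has R_{tt} = 2, R_{vv} = -2, R_{tv} = -5, giving D = -29 < 0, so the point is a saddle point.
D = (2)·(-2) − (-5)^2 = -29.

-29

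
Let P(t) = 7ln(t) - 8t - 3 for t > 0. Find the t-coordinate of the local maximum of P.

P'(t) = 7/t − 8 = 0 gives t = 7/8.
P''(t) = -7/t², which is negative for t > 0, so this is a local maximum.
P(7/8) = 7·ln(7/8) - 7 - 3 ≈ -10.9347.

7/8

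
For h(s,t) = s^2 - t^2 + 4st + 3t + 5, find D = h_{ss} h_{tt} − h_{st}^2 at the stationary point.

-20

∂h/∂s = 2s + 4t = 0 and ∂h/∂t = 4s - 2t + 3 = 0, so (s, t) = (-3/5, 3/10).
The Hessian has h_{ss} = 2, h_{tt} = -2, h_{st} = 4, giving D = -20 < 0, so the point is a saddle point.
D = (2)·(-2) − (4)^2 = -20.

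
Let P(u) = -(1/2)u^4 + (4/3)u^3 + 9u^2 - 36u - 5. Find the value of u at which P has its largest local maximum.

Critical points: P'(u) = -2u^3 + 4u^2 + 18u - 36 vanishes at u = -3, 2, 3.
Since P''(u) = -6u^2 + 8u + 18, we get P''(-3) = -60 < 0 ⇒ local maximum; P''(2) = 10 > 0 ⇒ local minimum; P''(3) = -12 < 0 ⇒ local maximum.
The largest local maximum is P(-3) = 215/2.

-3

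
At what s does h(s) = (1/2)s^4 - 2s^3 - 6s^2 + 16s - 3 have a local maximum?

1

h'(s) = 2s^3 - 6s^2 - 12s + 16 = 0 at s = -2, 1, 4.
Second-derivative test with h''(s) = 6s^2 - 12s - 12: h''(-2) = 36 > 0 ⇒ local minimum; h''(1) = -18 < 0 ⇒ local maximum; h''(4) = 36 > 0 ⇒ local minimum.
So the local maximum value is h(1) = 11/2.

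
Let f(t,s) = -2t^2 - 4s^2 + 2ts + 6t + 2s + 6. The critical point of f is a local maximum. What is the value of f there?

∂f/∂t = -4t + 2s + 6 = 0 and ∂f/∂s = 2t - 8s + 2 = 0, so (t, s) = (13/7, 5/7).
The Hessian has f_{tt} = -4, f_{ss} = -8, f_{ts} = 2, giving D = 28 > 0 with f_{tt} < 0, so the point is a local maximum.
f(13/7, 5/7) = 86/7.

86/7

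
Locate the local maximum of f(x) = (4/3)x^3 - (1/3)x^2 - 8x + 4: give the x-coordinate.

-4/3

f'(x) = 4x^2 - (2/3)x - 8. Setting f'(x) = 0 gives x ∈ {-4/3, 3/2}.
f''(x) = 8x - 2/3. f''(-4/3) = -34/3 < 0 ⇒ local maximum; f''(3/2) = 34/3 > 0 ⇒ local minimum.
The local maximum is f(-4/3) = 884/81.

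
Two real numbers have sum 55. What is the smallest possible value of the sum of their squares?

With a + b = 55, a^2 + b^2 = a^2 + (55 − a)^2.
The derivative 2a − 2(55 − a) = 4a − 110 vanishes at a = 55/2; second derivative 4 > 0, a minimum.
The minimum is 2·(55/2)^2 = 3025/2.

3025/2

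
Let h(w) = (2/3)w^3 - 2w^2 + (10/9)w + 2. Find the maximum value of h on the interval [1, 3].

16/3

h'(w) = 2w^2 - 4w + 10/9, whose only zero in [1, 3] is w = 5/3.
Evaluating at the critical points and endpoints: h(1) = 16/9, h(5/3) = 112/81, h(3) = 16/3.
The maximum over the interval is 16/3, attained at w = 3.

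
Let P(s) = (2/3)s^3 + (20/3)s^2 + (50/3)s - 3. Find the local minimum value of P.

Critical points: P'(s) = 2s^2 + (40/3)s + 50/3 vanishes at s = -5, -5/3.
P''(s) = 4s + 40/3. P''(-5) = -20/3 < 0 ⇒ local maximum; P''(-5/3) = 20/3 > 0 ⇒ local minimum.
Thus P has its local minimum at s = -5/3, with value -1243/81.

-1243/81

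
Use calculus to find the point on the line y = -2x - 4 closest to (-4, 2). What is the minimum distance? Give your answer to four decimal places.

0.8944

Minimize D(x)^2 = (x + 4)^2 + (-2x - 6)^2.
d/dx[D^2] = 2(x + 4) + 2·(-2)·(-2x - 6) = 0 ⇒ x = -16/5.
Then y = 12/5 and the distance is √(4/5) ≈ 0.8944.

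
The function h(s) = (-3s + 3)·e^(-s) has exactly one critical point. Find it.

Differentiating with the product rule gives h'(s) = (3s - 6)·e^(-s). Since e^(-s) > 0, the only critical point is s = 2.
h''(2) has the same sign as 3 > 0, so this is a local minimum.
h(2) = (-3)·e^(-2) ≈ -0.4060.

2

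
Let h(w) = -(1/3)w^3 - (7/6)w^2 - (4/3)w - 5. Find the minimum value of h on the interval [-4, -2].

The derivative is -w^2 - (7/3)w - 4/3, which has no zeros in [-4, -2].
Evaluating at the critical points and endpoints: h(-4) = 3; h(-2) = -13/3.
The minimum over the interval is -13/3, attained at w = -2.

-13/3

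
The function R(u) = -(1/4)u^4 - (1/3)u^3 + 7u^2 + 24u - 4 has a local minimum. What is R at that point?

Critical points: R'(u) = -u^3 - u^2 + 14u + 24 vanishes at u = -3, -2, 4.
Since R''(u) = -3u^2 - 2u + 14, we get R''(-3) = -7 < 0 ⇒ local maximum; R''(-2) = 6 > 0 ⇒ local minimum; R''(4) = -42 < 0 ⇒ local maximum.
Thus R has its local minimum at u = -2, with value -76/3.

-76/3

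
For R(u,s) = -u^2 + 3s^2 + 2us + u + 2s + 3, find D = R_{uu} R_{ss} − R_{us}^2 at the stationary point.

-16

∂R/∂u = -2u + 2s + 1 = 0 and ∂R/∂s = 2u + 6s + 2 = 0, so (u, s) = (1/8, -3/8).
The Hessian has R_{uu} = -2, R_{ss} = 6, R_{us} = 2, giving D = -16 < 0, so the point is a saddle point.
D = (-2)·(6) − (2)^2 = -16.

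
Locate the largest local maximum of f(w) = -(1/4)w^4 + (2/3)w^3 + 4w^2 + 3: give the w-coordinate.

f'(w) = -w^3 + 2w^2 + 8w = 0 at w = -2, 0, 4.
f''(w) = -3w^2 + 4w + 8. f''(-2) = -12 < 0 ⇒ local maximum; f''(0) = 8 > 0 ⇒ local minimum; f''(4) = -24 < 0 ⇒ local maximum.
Thus f has its largest local maximum at w = 4, with value 137/3.

4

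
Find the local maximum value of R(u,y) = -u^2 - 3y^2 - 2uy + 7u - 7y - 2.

139/4

∂R/∂u = -2u - 2y + 7 = 0 and ∂R/∂y = -2u - 6y - 7 = 0, so (u, y) = (7, -7/2).
The Hessian has R_{uu} = -2, R_{yy} = -6, R_{uy} = -2, giving D = 8 > 0 with R_{uu} < 0, so the point is a local maximum.
R(7, -7/2) = 139/4.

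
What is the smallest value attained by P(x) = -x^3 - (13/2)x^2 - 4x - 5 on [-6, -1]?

-29

Differentiating, P'(x) = -3x^2 - 13x - 4; whose only zero in [-6, -1] is x = -4.
Compare values at every candidate in [-6, -1]: P(-6) = 1,  P(-4) = -29,  P(-1) = -13/2.
So the minimum is P(-4) = -29.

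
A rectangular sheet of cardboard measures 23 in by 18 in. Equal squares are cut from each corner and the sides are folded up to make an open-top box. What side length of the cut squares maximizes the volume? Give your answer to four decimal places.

3.3413

With cut size x, the volume is V(x) = x(23 − 2x)(18 − 2x) for 0 < x < 9.
V'(x) = 12x^2 − 164x + 414. Setting V'(x) = 0 gives x ≈ 3.3413 (the root in (0, 9)).
V''(x) = 24x − 164 is negative there, so this is the maximum; V ≈ 617.0397.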